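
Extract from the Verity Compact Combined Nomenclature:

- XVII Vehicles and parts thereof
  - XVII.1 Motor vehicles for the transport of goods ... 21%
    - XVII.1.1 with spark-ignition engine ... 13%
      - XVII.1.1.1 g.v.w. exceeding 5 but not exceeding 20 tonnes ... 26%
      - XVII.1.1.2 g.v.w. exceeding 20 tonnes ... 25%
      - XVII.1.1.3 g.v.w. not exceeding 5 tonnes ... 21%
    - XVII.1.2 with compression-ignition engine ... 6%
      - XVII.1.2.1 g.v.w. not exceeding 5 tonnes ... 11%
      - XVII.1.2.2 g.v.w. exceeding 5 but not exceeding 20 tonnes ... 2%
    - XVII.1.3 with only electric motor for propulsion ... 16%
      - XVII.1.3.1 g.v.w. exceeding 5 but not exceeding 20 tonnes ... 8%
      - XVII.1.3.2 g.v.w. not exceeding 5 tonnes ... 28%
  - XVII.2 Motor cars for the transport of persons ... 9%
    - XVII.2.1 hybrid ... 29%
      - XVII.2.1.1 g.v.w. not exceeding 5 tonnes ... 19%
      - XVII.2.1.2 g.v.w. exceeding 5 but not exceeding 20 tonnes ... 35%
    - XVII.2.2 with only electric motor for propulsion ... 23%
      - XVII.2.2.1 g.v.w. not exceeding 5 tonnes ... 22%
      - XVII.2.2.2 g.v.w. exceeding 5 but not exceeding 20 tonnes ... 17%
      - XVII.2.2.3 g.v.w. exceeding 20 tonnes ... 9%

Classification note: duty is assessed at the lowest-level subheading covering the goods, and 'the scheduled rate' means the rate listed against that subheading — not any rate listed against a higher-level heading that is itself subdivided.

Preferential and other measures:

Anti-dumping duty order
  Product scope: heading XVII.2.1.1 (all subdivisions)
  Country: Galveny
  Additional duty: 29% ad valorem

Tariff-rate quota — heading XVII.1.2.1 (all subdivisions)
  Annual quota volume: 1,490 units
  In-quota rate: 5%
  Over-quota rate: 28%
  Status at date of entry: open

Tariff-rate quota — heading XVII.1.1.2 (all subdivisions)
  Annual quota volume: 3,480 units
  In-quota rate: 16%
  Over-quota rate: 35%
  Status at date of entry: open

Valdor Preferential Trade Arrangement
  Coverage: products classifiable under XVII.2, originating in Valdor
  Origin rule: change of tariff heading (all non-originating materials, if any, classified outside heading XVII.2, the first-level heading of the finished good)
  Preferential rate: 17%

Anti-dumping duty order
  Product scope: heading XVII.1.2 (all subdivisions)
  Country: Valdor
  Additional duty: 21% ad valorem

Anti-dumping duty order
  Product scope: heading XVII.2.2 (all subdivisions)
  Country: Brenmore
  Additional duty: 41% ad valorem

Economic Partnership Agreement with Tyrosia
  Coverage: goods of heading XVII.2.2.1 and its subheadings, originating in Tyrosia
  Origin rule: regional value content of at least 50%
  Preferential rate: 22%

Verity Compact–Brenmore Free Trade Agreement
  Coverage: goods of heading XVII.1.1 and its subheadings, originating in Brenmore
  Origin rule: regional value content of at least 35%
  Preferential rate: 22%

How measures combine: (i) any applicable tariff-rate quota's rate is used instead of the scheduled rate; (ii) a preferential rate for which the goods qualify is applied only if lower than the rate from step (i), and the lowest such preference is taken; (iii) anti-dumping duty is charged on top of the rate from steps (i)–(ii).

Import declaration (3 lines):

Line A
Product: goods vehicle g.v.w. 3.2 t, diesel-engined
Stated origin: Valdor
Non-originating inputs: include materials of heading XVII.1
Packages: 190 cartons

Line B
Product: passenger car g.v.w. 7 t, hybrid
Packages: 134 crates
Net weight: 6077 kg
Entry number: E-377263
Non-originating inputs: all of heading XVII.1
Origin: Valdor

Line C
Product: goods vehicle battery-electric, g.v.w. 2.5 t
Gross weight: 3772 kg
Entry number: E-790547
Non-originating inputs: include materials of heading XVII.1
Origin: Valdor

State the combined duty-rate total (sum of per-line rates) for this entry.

71%

Line A: goods vehicle → XVII.1; diesel-engined → XVII.1.2; g.v.w. 3.2 t → XVII.1.2.1. Scheduled 11%. quota on XVII.1.2.1 open → in-quota 5%; Valdor agreement on XVII.2: XVII.1.2.1 not covered; anti-dumping (Valdor, XVII.1.2): +21%; total 5% + 21% = 26%. → 26%.
Line B: passenger car → XVII.2; hybrid → XVII.2.1; g.v.w. 7 t → XVII.2.1.2. Scheduled 35%. Valdor agreement on XVII.2: CTH met → 17% available; preferential 17%. → 17%.
Line C: goods vehicle → XVII.1; battery-electric → XVII.1.3; g.v.w. 2.5 t → XVII.1.3.2. Scheduled 28%. Valdor agreement on XVII.2: XVII.1.3.2 not covered. → 28%.
Sum: 26% + 17% + 28% = 71%.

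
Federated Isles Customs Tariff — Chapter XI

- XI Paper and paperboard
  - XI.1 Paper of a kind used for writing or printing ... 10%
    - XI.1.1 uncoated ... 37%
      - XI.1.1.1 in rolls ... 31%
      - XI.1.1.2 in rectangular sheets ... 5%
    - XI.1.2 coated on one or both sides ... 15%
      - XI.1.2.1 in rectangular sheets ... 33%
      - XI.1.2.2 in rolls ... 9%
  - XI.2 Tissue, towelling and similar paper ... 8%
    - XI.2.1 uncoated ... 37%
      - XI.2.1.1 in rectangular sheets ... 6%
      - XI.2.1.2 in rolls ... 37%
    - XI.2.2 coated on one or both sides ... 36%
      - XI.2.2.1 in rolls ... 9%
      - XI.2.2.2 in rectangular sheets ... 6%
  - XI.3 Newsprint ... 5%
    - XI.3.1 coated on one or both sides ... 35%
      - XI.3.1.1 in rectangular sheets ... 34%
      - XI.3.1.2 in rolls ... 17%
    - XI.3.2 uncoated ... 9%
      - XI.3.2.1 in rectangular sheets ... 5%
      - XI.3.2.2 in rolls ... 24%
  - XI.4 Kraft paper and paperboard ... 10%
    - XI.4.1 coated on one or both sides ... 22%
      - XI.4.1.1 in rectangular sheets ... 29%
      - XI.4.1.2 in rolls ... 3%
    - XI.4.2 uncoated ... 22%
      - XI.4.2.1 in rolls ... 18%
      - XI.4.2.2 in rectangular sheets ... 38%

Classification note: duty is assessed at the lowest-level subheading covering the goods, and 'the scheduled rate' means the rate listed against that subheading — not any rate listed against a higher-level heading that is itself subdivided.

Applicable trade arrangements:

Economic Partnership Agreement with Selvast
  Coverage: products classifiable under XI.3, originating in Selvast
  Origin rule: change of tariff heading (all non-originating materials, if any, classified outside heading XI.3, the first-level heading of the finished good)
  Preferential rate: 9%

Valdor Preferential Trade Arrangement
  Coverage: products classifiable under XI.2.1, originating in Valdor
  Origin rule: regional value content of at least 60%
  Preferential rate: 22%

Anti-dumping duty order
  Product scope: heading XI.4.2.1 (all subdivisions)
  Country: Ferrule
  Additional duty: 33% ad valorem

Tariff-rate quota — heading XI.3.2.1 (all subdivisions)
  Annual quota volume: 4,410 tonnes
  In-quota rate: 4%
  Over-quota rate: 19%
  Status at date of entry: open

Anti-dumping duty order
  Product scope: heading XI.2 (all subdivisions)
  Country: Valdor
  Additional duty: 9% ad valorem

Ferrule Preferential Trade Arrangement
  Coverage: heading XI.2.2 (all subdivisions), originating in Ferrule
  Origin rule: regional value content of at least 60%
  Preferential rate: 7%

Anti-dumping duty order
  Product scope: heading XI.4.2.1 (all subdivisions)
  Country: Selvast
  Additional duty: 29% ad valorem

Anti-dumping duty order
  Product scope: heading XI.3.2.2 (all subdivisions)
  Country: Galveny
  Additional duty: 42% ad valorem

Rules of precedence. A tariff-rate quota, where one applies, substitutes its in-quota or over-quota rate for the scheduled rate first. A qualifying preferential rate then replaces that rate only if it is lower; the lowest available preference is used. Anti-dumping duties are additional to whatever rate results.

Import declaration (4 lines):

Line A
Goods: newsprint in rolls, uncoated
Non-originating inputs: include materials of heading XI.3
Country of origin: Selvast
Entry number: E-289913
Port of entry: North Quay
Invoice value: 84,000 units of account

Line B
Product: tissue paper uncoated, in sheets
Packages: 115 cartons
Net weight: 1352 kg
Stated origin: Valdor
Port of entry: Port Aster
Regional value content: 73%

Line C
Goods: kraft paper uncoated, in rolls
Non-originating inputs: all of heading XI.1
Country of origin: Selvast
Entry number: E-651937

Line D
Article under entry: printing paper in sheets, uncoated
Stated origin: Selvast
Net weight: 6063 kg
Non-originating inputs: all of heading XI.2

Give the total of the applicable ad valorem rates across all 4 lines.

Line A: newsprint → XI.3; uncoated → XI.3.2; in rolls → XI.3.2.2. Scheduled 24%. Selvast agreement on XI.3: CTH not met. → 24%.
Line B: tissue paper → XI.2; uncoated → XI.2.1; in sheets → XI.2.1.1. Scheduled 6%. Valdor agreement on XI.2.1: RVC ≥ 60% → 22% available; preference 22% not lower than 6% → no reduction; anti-dumping (Valdor, XI.2): +9%; total 6% + 9% = 15%. → 15%.
Line C: kraft paper → XI.4; uncoated → XI.4.2; in rolls → XI.4.2.1. Scheduled 18%. Selvast agreement on XI.3: XI.4.2.1 not covered; anti-dumping (Selvast, XI.4.2.1): +29%; total 18% + 29% = 47%. → 47%.
Line D: printing paper → XI.1; uncoated → XI.1.1; in sheets → XI.1.1.2. Scheduled 5%. Selvast agreement on XI.3: XI.1.1.2 not covered. → 5%.
Sum: 24% + 15% + 47% + 5% = 91%.

91%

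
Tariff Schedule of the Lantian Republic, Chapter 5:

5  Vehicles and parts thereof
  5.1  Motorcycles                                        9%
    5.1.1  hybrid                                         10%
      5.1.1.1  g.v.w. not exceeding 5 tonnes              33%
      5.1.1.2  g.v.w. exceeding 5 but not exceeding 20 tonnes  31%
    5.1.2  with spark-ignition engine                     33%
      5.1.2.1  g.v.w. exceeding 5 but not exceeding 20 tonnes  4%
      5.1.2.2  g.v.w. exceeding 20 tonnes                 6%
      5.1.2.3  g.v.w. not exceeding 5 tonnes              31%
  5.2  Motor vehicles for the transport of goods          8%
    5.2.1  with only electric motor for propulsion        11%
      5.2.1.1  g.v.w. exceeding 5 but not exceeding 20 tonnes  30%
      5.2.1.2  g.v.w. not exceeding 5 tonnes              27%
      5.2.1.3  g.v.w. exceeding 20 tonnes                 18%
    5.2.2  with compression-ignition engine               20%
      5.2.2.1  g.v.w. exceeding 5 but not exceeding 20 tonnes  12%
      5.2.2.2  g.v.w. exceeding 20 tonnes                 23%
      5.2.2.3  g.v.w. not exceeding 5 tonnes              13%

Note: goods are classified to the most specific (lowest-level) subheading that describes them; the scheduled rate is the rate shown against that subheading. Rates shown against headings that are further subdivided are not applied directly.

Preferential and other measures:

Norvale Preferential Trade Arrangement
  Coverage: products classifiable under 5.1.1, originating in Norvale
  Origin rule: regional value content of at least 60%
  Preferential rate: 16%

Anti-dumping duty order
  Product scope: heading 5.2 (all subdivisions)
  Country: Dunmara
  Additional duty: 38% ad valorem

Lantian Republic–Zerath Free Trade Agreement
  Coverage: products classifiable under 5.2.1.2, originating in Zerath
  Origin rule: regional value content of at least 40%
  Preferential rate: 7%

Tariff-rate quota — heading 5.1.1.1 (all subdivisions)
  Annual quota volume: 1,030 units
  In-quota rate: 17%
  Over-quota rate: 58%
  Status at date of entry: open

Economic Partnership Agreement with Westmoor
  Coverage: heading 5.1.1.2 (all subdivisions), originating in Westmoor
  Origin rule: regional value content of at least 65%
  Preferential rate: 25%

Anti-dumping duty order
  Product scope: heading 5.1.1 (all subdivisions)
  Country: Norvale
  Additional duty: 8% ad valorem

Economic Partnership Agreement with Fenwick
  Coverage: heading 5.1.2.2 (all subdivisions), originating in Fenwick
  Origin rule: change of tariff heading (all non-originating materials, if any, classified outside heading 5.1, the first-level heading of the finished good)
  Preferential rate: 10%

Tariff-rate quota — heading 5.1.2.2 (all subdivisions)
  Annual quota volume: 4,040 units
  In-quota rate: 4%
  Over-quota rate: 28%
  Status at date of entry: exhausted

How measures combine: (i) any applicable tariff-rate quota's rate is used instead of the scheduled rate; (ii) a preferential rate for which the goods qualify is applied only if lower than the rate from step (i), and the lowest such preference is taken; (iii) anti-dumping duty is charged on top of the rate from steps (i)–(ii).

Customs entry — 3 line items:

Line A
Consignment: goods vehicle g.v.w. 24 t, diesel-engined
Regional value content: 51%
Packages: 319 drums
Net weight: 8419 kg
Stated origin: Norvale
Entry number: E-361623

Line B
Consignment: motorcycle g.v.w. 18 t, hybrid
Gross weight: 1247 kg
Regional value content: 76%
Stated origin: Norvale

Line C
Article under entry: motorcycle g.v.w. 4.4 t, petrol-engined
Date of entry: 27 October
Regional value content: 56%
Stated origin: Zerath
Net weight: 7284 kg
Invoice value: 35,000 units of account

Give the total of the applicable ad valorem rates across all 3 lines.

Line A: goods vehicle → 5.2; diesel-engined → 5.2.2; g.v.w. 24 t → 5.2.2.2. Scheduled 23%. Norvale agreement on 5.1.1: 5.2.2.2 not covered. → 23%.
Line B: motorcycle → 5.1; hybrid → 5.1.1; g.v.w. 18 t → 5.1.1.2. Scheduled 31%. Norvale agreement on 5.1.1: RVC ≥ 60% → 16% available; preferential 16%; anti-dumping (Norvale, 5.1.1): +8%; total 16% + 8% = 24%. → 24%.
Line C: motorcycle → 5.1; petrol-engined → 5.1.2; g.v.w. 4.4 t → 5.1.2.3. Scheduled 31%. Zerath agreement on 5.2.1.2: 5.1.2.3 not covered. → 31%.
Sum: 23% + 24% + 31% = 78%.

78%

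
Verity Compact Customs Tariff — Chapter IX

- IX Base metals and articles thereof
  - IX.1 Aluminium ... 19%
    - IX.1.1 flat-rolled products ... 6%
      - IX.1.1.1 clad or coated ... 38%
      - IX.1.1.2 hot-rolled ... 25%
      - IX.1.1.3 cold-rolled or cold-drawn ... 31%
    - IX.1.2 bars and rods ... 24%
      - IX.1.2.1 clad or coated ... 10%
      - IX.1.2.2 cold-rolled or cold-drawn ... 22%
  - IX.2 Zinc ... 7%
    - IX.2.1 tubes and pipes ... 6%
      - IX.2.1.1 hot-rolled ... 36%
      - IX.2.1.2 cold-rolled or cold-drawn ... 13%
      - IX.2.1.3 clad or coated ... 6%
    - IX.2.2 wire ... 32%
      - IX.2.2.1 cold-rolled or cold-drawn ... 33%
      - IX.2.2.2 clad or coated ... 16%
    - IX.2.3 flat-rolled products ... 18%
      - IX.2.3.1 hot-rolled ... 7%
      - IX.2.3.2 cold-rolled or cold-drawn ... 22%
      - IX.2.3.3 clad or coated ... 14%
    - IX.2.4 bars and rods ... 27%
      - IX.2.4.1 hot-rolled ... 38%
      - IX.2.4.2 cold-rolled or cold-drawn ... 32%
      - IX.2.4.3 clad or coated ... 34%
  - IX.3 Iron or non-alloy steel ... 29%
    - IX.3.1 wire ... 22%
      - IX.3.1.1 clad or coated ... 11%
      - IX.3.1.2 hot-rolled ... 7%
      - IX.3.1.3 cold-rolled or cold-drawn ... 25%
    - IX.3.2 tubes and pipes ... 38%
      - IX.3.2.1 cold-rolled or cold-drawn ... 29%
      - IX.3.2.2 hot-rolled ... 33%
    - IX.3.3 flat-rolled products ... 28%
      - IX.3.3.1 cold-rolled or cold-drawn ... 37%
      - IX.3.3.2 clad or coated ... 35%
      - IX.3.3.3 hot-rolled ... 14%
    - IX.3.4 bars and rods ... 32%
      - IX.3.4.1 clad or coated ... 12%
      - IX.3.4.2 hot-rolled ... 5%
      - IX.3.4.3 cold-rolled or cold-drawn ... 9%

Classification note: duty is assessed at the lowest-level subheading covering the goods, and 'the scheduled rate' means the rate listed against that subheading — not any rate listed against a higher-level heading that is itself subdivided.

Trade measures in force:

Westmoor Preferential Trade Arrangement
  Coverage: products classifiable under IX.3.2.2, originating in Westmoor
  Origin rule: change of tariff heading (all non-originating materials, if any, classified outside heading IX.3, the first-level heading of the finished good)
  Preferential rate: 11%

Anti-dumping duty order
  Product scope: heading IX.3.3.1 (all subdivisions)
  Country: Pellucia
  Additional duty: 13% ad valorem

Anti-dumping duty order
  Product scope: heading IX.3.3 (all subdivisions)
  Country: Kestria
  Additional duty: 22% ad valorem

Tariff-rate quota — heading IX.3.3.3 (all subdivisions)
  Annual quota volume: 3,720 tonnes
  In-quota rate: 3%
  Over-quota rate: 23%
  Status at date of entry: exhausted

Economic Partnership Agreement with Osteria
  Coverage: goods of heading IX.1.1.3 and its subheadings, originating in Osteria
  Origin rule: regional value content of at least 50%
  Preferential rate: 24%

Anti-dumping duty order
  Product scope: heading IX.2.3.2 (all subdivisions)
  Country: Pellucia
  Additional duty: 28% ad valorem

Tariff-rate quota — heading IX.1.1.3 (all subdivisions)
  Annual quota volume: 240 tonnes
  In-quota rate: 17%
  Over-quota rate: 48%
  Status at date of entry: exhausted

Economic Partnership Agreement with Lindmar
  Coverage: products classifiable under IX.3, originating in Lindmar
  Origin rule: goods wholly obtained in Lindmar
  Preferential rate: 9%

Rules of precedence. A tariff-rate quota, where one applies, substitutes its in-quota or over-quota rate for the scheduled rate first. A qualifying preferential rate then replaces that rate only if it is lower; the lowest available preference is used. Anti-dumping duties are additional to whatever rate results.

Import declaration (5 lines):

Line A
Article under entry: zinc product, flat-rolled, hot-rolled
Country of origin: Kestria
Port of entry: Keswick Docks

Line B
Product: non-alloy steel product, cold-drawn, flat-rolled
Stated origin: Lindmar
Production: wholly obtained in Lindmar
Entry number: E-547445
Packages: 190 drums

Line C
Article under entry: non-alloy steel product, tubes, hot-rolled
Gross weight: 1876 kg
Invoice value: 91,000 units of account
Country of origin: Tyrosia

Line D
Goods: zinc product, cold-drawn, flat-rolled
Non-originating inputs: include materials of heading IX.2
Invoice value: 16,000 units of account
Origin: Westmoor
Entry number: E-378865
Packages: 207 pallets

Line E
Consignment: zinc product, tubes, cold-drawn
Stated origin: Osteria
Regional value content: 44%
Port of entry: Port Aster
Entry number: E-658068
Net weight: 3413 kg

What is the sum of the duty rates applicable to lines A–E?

84%

Line A: zinc → IX.2; flat-rolled → IX.2.3; hot-rolled → IX.2.3.1. Scheduled 7%. No special measure applies. → 7%.
Line B: non-alloy steel → IX.3; flat-rolled → IX.3.3; cold-drawn → IX.3.3.1. Scheduled 37%. Lindmar agreement on IX.3: wholly obtained → 9% available; preferential 9%. → 9%.
Line C: non-alloy steel → IX.3; tubes → IX.3.2; hot-rolled → IX.3.2.2. Scheduled 33%. No special measure applies. → 33%.
Line D: zinc → IX.2; flat-rolled → IX.2.3; cold-drawn → IX.2.3.2. Scheduled 22%. Westmoor agreement on IX.3.2.2: IX.2.3.2 not covered. → 22%.
Line E: zinc → IX.2; tubes → IX.2.1; cold-drawn → IX.2.1.2. Scheduled 13%. Osteria agreement on IX.1.1.3: IX.2.1.2 not covered. → 13%.
Sum: 7% + 9% + 33% + 22% + 13% = 84%.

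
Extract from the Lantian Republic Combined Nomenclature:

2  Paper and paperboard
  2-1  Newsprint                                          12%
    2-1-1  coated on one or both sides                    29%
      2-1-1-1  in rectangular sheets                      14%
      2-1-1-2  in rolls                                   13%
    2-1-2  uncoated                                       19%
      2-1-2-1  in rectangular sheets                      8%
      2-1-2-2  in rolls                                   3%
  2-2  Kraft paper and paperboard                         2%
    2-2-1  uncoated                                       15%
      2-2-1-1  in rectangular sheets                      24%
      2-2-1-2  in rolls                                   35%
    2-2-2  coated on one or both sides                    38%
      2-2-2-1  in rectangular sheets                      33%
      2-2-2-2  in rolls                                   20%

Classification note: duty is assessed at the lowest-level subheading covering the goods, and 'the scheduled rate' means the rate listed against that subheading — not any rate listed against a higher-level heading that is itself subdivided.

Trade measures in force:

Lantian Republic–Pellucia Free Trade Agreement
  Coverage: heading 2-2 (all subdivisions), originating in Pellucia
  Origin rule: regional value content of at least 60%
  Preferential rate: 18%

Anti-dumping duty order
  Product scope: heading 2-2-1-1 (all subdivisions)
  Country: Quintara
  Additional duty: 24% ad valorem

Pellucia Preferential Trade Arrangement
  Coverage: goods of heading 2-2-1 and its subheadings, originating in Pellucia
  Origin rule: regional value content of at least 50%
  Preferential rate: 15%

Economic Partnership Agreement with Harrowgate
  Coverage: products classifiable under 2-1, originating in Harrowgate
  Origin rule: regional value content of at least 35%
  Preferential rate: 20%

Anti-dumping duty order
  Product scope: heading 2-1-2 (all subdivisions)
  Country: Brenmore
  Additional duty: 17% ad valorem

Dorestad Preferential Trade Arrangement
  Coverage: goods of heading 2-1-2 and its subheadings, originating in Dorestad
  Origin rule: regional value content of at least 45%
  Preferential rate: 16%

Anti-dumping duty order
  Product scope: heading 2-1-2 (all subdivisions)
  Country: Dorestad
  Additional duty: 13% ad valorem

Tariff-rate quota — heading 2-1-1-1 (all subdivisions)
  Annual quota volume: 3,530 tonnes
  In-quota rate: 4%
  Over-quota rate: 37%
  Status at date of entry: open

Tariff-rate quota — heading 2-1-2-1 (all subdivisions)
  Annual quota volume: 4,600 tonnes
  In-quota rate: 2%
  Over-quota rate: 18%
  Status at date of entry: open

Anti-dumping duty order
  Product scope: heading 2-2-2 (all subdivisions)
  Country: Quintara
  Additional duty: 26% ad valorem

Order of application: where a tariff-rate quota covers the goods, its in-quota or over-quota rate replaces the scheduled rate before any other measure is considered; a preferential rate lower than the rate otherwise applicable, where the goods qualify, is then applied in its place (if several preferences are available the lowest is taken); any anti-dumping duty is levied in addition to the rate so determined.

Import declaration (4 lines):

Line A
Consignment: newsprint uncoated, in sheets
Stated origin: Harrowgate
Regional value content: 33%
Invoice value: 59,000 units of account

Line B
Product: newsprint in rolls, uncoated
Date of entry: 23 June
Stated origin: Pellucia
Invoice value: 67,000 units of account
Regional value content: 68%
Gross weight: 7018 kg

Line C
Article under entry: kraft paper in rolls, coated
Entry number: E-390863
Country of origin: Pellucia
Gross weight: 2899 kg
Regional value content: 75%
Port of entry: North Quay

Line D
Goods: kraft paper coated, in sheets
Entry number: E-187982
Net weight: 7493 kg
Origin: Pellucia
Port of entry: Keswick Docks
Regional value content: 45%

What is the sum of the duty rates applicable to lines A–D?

Line A: newsprint → 2-1; uncoated → 2-1-2; in sheets → 2-1-2-1. Scheduled 8%. quota on 2-1-2-1 open → in-quota 2%; Harrowgate agreement on 2-1: RVC < 35%. → 2%.
Line B: newsprint → 2-1; uncoated → 2-1-2; in rolls → 2-1-2-2. Scheduled 3%. Pellucia agreement on 2-2: 2-1-2-2 not covered; Pellucia agreement on 2-2-1: 2-1-2-2 not covered. → 3%.
Line C: kraft paper → 2-2; coated → 2-2-2; in rolls → 2-2-2-2. Scheduled 20%. Pellucia agreement on 2-2: RVC ≥ 60% → 18% available; Pellucia agreement on 2-2-1: 2-2-2-2 not covered; preferential 18%. → 18%.
Line D: kraft paper → 2-2; coated → 2-2-2; in sheets → 2-2-2-1. Scheduled 33%. Pellucia agreement on 2-2: RVC < 60%; Pellucia agreement on 2-2-1: 2-2-2-1 not covered. → 33%.
Sum: 2% + 3% + 18% + 33% = 56%.

56%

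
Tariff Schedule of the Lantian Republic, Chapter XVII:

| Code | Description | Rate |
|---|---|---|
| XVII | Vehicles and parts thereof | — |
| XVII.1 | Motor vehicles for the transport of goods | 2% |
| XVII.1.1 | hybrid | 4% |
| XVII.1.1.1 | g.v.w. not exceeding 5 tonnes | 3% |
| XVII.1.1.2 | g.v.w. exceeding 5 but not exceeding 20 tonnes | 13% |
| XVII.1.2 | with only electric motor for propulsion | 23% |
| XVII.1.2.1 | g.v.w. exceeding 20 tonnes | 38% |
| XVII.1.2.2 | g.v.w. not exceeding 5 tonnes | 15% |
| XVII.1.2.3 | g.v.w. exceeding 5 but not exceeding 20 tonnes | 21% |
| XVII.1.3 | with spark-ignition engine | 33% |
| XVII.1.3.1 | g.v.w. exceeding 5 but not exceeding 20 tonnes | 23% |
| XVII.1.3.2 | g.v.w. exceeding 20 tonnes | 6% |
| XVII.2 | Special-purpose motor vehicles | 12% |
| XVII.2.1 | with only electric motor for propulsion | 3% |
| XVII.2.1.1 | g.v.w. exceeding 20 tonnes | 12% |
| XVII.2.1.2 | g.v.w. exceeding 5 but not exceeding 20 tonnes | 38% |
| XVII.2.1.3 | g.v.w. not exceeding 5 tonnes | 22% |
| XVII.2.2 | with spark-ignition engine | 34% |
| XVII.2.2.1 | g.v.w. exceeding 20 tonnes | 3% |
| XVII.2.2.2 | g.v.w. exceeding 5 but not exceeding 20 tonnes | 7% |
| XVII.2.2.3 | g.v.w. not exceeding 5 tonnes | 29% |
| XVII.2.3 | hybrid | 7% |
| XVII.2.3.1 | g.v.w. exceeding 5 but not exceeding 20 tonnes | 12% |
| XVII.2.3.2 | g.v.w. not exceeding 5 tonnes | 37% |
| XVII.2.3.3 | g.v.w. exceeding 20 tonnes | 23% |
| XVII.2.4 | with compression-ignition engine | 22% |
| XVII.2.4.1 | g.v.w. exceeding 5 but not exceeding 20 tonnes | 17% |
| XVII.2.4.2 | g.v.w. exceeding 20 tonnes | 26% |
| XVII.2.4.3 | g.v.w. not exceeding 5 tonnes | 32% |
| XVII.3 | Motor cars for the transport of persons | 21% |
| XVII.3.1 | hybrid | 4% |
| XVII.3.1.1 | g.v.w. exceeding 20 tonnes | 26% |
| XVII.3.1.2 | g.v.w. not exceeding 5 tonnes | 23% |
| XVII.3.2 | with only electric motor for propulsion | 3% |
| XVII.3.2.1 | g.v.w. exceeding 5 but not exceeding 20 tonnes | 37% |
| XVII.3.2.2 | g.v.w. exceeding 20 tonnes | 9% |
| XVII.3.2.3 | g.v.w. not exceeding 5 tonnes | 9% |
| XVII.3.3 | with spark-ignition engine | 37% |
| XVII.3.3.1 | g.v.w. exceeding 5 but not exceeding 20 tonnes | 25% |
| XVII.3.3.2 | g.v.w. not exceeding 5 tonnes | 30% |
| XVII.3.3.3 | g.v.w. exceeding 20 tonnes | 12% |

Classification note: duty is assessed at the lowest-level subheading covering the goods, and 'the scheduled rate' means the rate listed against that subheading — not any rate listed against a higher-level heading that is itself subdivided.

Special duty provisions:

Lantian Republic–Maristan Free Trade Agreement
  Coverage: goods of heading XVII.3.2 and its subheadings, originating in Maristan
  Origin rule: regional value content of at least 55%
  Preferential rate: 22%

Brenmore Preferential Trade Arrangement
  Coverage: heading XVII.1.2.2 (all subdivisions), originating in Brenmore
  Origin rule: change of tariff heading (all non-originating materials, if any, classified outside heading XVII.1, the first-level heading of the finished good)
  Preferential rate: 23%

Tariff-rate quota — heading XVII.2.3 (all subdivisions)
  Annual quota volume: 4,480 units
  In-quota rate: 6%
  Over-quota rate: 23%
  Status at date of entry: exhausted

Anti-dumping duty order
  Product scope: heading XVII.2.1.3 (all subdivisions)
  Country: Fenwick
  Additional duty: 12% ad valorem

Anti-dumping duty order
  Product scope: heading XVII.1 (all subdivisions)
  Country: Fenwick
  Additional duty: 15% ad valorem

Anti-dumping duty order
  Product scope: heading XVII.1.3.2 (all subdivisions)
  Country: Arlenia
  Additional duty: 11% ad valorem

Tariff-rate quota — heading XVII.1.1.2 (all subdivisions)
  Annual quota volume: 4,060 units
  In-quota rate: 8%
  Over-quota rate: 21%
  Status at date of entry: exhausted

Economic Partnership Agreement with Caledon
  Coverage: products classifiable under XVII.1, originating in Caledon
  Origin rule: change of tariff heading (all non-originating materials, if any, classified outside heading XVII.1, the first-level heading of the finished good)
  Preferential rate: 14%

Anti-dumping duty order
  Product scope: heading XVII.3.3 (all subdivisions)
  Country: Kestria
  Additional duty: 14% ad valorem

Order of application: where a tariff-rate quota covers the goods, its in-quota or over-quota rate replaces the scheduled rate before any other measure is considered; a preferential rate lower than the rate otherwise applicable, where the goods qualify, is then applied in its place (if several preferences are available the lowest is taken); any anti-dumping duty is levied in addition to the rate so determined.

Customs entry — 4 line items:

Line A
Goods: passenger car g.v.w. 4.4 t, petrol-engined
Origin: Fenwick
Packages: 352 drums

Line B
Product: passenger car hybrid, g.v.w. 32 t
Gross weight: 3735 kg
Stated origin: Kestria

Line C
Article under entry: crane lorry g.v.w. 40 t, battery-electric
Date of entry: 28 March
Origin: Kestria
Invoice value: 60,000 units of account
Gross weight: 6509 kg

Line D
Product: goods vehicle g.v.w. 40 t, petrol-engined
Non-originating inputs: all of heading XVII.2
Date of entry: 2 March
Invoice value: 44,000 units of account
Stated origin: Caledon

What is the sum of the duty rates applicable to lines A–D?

Line A: passenger car → XVII.3; petrol-engined → XVII.3.3; g.v.w. 4.4 t → XVII.3.3.2. Scheduled 30%. No special measure applies. → 30%.
Line B: passenger car → XVII.3; hybrid → XVII.3.1; g.v.w. 32 t → XVII.3.1.1. Scheduled 26%. No special measure applies. → 26%.
Line C: crane lorry → XVII.2; battery-electric → XVII.2.1; g.v.w. 40 t → XVII.2.1.1. Scheduled 12%. No special measure applies. → 12%.
Line D: goods vehicle → XVII.1; petrol-engined → XVII.1.3; g.v.w. 40 t → XVII.1.3.2. Scheduled 6%. Caledon agreement on XVII.1: CTH met → 14% available; preference 14% not lower than 6% → no reduction. → 6%.
Sum: 30% + 26% + 12% + 6% = 74%.

74%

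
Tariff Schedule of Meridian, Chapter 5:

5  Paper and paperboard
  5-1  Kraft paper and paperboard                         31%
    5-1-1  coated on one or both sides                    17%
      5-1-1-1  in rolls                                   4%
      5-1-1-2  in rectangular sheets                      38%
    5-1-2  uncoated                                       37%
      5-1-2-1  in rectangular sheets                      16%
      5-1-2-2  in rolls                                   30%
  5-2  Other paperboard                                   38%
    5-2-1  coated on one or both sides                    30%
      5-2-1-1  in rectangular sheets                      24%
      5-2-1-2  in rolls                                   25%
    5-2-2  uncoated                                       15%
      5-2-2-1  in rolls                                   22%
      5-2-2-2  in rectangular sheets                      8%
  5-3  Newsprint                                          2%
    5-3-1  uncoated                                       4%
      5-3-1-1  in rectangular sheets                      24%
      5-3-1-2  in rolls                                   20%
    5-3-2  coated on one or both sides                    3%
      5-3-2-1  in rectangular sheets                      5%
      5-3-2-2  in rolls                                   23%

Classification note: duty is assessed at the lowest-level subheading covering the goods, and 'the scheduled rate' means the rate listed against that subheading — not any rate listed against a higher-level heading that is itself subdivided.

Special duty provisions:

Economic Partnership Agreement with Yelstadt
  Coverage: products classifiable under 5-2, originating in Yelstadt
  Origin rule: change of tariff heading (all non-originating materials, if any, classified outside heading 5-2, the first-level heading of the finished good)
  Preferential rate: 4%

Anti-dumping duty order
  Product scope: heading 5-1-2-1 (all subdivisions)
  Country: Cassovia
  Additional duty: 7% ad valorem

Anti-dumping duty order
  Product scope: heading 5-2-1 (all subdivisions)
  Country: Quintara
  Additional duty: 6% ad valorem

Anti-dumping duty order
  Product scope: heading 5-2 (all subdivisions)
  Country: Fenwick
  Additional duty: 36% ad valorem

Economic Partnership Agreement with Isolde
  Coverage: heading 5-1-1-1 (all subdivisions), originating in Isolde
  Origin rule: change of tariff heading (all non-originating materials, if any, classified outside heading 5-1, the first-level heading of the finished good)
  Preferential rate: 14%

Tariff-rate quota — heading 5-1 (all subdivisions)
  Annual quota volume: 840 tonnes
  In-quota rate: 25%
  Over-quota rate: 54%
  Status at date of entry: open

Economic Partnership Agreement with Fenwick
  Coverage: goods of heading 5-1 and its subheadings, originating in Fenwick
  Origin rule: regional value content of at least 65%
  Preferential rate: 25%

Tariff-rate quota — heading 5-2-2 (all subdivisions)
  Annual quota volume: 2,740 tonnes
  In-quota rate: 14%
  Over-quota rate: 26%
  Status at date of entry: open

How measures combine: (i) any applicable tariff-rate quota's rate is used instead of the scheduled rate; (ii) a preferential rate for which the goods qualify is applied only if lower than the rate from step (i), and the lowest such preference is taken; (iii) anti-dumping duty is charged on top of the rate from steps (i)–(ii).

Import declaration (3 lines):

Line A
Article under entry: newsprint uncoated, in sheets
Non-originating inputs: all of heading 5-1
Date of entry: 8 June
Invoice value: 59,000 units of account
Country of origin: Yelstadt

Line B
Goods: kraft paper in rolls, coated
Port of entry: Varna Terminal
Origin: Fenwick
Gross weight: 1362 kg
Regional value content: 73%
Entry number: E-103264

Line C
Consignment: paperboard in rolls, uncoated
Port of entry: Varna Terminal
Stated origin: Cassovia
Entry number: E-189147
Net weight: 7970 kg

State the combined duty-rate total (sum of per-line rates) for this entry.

Line A: newsprint → 5-3; uncoated → 5-3-1; in sheets → 5-3-1-1. Scheduled 24%. Yelstadt agreement on 5-2: 5-3-1-1 not covered. → 24%.
Line B: kraft paper → 5-1; coated → 5-1-1; in rolls → 5-1-1-1. Scheduled 4%. quota on 5-1 open → in-quota 25%; Fenwick agreement on 5-1: RVC ≥ 65% → 25% available; preference 25% not lower than 25% → no reduction. → 25%.
Line C: paperboard → 5-2; uncoated → 5-2-2; in rolls → 5-2-2-1. Scheduled 22%. quota on 5-2-2 open → in-quota 14%. → 14%.
Sum: 24% + 25% + 14% = 63%.

63%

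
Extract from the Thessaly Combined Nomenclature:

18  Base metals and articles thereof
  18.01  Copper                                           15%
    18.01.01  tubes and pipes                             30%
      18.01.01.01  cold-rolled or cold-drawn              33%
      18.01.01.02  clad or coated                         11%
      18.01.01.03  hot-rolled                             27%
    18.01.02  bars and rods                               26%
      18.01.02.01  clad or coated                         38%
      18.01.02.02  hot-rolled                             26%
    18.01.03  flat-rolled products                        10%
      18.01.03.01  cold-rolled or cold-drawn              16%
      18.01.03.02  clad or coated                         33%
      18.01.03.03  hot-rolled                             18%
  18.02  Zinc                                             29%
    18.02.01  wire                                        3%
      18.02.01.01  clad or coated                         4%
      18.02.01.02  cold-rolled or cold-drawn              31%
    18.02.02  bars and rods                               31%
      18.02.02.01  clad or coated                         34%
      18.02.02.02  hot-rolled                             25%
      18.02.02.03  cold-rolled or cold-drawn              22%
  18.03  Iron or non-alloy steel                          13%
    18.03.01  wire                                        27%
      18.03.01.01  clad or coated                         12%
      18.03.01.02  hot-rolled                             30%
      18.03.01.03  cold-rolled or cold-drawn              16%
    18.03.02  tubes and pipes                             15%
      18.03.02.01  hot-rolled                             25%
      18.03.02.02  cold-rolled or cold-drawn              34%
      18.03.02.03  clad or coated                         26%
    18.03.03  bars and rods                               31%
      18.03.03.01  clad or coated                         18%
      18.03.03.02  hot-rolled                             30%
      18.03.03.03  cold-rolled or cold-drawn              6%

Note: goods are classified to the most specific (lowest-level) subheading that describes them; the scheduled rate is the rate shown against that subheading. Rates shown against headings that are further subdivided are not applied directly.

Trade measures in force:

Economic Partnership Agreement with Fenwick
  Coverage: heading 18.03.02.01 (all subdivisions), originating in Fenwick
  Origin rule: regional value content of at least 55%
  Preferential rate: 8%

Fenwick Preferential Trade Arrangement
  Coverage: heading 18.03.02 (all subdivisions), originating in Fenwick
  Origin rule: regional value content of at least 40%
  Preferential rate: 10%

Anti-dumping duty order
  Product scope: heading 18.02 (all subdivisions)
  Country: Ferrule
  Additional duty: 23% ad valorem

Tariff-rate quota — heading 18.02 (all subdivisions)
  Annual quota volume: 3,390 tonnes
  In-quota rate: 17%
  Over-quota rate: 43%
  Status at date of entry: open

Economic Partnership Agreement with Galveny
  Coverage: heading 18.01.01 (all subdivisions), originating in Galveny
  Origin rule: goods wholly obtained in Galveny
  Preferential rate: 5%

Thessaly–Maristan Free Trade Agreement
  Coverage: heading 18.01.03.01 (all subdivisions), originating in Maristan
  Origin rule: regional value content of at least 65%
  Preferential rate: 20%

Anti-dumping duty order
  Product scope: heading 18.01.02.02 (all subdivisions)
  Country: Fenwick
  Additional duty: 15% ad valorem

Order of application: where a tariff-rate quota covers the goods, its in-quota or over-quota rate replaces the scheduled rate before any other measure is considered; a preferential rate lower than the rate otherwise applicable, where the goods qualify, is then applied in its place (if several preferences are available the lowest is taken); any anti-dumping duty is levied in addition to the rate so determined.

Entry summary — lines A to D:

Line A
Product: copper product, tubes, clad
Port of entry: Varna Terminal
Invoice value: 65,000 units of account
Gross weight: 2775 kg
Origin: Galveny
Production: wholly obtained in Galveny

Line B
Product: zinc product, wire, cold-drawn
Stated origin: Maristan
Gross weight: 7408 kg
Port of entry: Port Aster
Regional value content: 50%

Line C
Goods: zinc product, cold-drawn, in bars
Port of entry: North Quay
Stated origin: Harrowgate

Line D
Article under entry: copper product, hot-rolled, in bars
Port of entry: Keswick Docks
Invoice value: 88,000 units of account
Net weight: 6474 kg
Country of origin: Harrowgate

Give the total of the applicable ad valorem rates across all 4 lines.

Line A: copper → 18.01; tubes → 18.01.01; clad → 18.01.01.02. Scheduled 11%. Galveny agreement on 18.01.01: wholly obtained → 5% available; preferential 5%. → 5%.
Line B: zinc → 18.02; wire → 18.02.01; cold-drawn → 18.02.01.02. Scheduled 31%. quota on 18.02 open → in-quota 17%; Maristan agreement on 18.01.03.01: 18.02.01.02 not covered. → 17%.
Line C: zinc → 18.02; in bars → 18.02.02; cold-drawn → 18.02.02.03. Scheduled 22%. quota on 18.02 open → in-quota 17%. → 17%.
Line D: copper → 18.01; in bars → 18.01.02; hot-rolled → 18.01.02.02. Scheduled 26%. No special measure applies. → 26%.
Sum: 5% + 17% + 17% + 26% = 65%.

65%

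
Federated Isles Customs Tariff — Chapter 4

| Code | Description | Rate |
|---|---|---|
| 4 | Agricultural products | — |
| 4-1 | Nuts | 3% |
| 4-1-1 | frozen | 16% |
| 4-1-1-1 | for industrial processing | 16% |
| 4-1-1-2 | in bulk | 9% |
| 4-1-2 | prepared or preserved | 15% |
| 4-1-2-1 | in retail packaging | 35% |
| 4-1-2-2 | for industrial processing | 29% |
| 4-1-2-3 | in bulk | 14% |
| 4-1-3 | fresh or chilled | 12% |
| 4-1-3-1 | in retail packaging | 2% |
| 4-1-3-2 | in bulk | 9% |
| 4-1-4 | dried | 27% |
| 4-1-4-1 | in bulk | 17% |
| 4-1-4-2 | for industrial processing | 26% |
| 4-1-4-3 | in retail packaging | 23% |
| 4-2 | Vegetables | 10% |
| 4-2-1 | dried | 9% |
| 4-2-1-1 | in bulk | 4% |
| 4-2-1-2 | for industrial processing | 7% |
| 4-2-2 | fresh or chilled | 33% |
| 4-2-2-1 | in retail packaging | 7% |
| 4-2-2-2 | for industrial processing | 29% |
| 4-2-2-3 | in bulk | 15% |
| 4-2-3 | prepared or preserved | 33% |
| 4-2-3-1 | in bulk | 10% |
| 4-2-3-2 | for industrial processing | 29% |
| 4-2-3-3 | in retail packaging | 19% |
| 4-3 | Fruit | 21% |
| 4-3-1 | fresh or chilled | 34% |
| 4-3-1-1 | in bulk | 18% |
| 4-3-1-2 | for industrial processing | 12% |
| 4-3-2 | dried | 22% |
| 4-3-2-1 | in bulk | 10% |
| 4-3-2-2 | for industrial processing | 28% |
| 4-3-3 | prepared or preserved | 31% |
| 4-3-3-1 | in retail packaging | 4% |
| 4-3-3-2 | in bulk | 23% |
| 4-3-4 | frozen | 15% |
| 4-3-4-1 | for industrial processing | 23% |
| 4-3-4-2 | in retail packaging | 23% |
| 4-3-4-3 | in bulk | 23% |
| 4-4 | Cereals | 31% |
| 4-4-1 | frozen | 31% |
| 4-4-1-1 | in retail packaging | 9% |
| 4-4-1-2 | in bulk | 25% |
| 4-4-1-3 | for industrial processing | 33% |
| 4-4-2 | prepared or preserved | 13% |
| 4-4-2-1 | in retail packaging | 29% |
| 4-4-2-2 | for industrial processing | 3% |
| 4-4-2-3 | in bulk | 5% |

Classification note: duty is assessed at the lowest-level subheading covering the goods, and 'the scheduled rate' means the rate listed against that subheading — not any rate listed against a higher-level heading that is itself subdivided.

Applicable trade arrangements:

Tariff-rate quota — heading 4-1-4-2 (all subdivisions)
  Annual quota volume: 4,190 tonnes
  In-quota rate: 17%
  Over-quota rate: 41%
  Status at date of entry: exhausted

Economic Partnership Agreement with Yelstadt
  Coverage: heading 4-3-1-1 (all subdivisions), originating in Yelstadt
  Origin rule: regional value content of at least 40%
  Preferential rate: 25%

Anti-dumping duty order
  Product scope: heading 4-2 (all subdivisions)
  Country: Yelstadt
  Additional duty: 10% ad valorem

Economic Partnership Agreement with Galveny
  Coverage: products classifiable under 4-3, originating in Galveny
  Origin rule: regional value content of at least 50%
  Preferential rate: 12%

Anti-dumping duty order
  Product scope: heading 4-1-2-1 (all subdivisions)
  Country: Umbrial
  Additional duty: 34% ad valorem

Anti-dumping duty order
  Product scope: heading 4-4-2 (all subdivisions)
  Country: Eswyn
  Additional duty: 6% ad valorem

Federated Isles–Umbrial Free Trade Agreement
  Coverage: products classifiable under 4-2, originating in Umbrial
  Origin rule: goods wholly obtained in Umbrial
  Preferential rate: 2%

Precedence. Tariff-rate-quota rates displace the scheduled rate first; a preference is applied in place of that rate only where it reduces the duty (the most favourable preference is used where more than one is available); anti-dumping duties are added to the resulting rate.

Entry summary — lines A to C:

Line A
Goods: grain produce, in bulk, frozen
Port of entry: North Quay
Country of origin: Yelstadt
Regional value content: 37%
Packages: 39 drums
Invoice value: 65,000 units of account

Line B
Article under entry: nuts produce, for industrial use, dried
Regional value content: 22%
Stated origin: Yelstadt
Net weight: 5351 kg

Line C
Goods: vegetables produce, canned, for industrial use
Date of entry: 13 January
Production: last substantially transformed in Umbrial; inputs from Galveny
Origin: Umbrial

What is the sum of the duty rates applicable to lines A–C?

95%

Line A: grain → 4-4; frozen → 4-4-1; in bulk → 4-4-1-2. Scheduled 25%. Yelstadt agreement on 4-3-1-1: 4-4-1-2 not covered. → 25%.
Line B: nuts → 4-1; dried → 4-1-4; for industrial use → 4-1-4-2. Scheduled 26%. quota on 4-1-4-2 exhausted → over-quota 41%; Yelstadt agreement on 4-3-1-1: 4-1-4-2 not covered. → 41%.
Line C: vegetables → 4-2; canned → 4-2-3; for industrial use → 4-2-3-2. Scheduled 29%. Umbrial agreement on 4-2: not wholly obtained. → 29%.
Sum: 25% + 41% + 29% = 95%.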